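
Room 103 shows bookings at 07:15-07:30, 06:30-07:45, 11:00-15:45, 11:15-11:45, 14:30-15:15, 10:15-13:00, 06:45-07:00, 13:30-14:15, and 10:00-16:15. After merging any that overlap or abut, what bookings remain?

Sort by start: 06:30–07:45, 06:45–07:00, 07:15–07:30, 10:00–16:15, 10:15–13:00, 11:00–15:45, 11:15–11:45, 13:30–14:15, 14:30–15:15.
06:45–07:00 overlaps/touches 06:30–07:45 → extend to 06:30–07:45.
07:15–07:30 overlaps/touches 06:30–07:45 → extend to 06:30–07:45.
10:00–16:15 is disjoint → start new block.
10:15–13:00 overlaps/touches 10:00–16:15 → extend to 10:00–16:15.
11:00–15:45 overlaps/touches 10:00–16:15 → extend to 10:00–16:15.
11:15–11:45 overlaps/touches 10:00–16:15 → extend to 10:00–16:15.
13:30–14:15 overlaps/touches 10:00–16:15 → extend to 10:00–16:15.
14:30–15:15 overlaps/touches 10:00–16:15 → extend to 10:00–16:15.

06:30–07:45, 10:00–16:15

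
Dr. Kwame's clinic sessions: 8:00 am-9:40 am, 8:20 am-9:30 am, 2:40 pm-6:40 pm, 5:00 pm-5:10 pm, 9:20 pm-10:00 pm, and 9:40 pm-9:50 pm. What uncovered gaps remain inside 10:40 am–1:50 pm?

Covered (merged): 8:00 am-9:40 am, 2:40 pm-6:40 pm, 9:20 pm-10:00 pm.
Complement within 10:40 am-1:50 pm: 10:40 am-1:50 pm.

10:40 am-1:50 pm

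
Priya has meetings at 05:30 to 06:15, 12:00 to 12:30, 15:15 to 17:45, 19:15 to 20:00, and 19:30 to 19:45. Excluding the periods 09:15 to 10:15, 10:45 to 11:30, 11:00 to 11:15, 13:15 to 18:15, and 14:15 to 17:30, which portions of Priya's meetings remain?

A, merged: 05:30-06:15, 12:00-12:30, 15:15-17:45, 19:15-20:00.
B, merged: 09:15-10:15, 10:45-11:30, 13:15-18:15.
05:30-06:15: no B overlap → unchanged.
12:00-12:30: no B overlap → unchanged.
15:15-17:45: fully covered by B → removed.
19:15-20:00: no B overlap → unchanged.

05:30-06:15, 12:00-12:30, 19:15-20:00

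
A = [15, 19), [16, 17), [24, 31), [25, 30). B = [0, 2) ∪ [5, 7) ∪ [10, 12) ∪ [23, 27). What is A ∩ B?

A, merged: [15, 19), [24, 31).
[15, 19): no overlap with the second set.
[24, 31) meets the second set on [24, 27).

[24, 27)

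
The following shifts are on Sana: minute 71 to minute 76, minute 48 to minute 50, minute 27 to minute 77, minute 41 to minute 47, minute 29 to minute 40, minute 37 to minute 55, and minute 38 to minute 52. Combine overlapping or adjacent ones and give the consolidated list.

minute 27 to minute 77

Sort by start: minute 27 to minute 77, minute 29 to minute 40, minute 37 to minute 55, minute 38 to minute 52, minute 41 to minute 47, minute 48 to minute 50, minute 71 to minute 76.
minute 29 to minute 40 overlaps/touches minute 27 to minute 77 → extend to minute 27 to minute 77.
minute 37 to minute 55 overlaps/touches minute 27 to minute 77 → extend to minute 27 to minute 77.
minute 38 to minute 52 overlaps/touches minute 27 to minute 77 → extend to minute 27 to minute 77.
minute 41 to minute 47 overlaps/touches minute 27 to minute 77 → extend to minute 27 to minute 77.
minute 48 to minute 50 overlaps/touches minute 27 to minute 77 → extend to minute 27 to minute 77.
minute 71 to minute 76 overlaps/touches minute 27 to minute 77 → extend to minute 27 to minute 77.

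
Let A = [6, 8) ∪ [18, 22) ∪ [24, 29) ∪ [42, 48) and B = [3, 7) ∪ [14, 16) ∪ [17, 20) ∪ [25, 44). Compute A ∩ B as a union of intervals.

[6, 8) meets the second set on [6, 7).
[18, 22) meets the second set on [18, 20).
[24, 29) meets the second set on [25, 29).
[42, 48) meets the second set on [42, 44).

[6, 7) ∪ [18, 20) ∪ [25, 29) ∪ [42, 44)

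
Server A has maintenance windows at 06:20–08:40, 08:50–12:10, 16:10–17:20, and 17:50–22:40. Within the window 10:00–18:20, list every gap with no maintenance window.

12:10–16:10, 17:20–17:50

Covered (merged): 06:20–08:40, 08:50–12:10, 16:10–17:20, 17:50–22:40.
Gaps within 10:00–18:20: 12:10–16:10, 17:20–17:50.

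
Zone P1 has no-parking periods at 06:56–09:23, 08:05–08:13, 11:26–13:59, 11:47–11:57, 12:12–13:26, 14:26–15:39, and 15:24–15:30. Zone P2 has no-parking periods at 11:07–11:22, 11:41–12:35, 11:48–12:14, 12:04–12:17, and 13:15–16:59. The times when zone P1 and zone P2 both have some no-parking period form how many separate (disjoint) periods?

3

First set merges to 06:56-09:23, 11:26-13:59, 14:26-15:39.
Second set merges to 11:07-11:22, 11:41-12:35, 13:15-16:59.
A ∩ B = 11:41-12:35, 13:15-13:59, 14:26-15:39.
That is 3 disjoint pieces.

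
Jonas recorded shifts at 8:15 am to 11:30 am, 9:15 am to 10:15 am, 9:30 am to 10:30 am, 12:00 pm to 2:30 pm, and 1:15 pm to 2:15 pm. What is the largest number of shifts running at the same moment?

At 9:30 am, 3 of the intervals are simultaneously active.
No point has more.

3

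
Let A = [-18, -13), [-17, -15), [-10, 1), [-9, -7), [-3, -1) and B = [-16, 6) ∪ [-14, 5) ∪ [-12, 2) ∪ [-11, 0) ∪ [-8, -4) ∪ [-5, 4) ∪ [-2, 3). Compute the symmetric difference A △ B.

First set merges to [-18, -13), [-10, 1).
Second set merges to [-16, 6).
Only in the first: [-18, -16).
Only in the second: [-13, -10), [1, 6).
Together these are the periods covered by exactly one.

[-18, -16) ∪ [-13, -10) ∪ [1, 6)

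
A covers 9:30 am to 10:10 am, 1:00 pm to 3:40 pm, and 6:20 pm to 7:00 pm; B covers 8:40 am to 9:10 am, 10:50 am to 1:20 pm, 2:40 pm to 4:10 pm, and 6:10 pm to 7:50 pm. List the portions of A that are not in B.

9:30 am–10:10 am, 1:20 pm–2:40 pm

9:30 am–10:10 am is untouched.
1:00 pm–3:40 pm with B removed leaves 1:20 pm–2:40 pm.
6:20 pm–7:00 pm lies entirely inside B → drops out.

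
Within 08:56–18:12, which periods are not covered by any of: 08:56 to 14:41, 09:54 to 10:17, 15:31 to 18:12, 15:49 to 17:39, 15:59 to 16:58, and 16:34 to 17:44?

14:41–15:31

The merged coverage is 08:56–14:41, 15:31–18:12.
Gaps within 08:56–18:12: 14:41–15:31.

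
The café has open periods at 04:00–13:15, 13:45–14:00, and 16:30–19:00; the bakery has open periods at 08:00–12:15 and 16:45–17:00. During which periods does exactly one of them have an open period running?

04:00–08:00, 12:15–13:15, 13:45–14:00, 16:30–16:45, 17:00–19:00

A but not B: 04:00–08:00, 12:15–13:15, 13:45–14:00, 16:30–16:45, 17:00–19:00.
B but not A: none.
Combining gives A △ B.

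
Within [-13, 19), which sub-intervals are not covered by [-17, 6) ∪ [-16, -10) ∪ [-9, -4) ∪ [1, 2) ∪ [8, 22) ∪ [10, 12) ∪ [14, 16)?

The merged coverage is [-17, 6), [8, 22).
Complement within [-13, 19): [6, 8).

[6, 8)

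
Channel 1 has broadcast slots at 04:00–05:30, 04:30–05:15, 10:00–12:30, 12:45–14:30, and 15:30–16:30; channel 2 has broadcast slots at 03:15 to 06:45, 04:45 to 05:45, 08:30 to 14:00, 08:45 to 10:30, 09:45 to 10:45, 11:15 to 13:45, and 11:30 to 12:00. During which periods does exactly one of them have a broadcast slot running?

First set merges to 04:00–05:30, 10:00–12:30, 12:45–14:30, 15:30–16:30.
Second set merges to 03:15–06:45, 08:30–14:00.
A \ B = 14:00–14:30, 15:30–16:30.
B \ A = 03:15–04:00, 05:30–06:45, 08:30–10:00, 12:30–12:45.
Union of the two gives the symmetric difference.

03:15–04:00, 05:30–06:45, 08:30–10:00, 12:30–12:45, 14:00–14:30, 15:30–16:30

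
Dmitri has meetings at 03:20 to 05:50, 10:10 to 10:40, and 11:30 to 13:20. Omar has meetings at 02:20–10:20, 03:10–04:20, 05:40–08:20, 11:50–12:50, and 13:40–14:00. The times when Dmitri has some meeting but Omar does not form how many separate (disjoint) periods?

3

Merge the second list: 02:20–10:20, 11:50–12:50, 13:40–14:00.
A \ B = 10:20–10:40, 11:30–11:50, 12:50–13:20.
That is 3 disjoint pieces.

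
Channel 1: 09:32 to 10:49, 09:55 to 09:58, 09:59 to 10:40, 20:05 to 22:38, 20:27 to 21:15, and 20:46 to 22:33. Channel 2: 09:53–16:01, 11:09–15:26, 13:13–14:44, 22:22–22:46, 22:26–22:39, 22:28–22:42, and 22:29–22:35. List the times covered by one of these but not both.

09:32–09:53, 10:49–16:01, 20:05–22:22, 22:38–22:46

First set merges to 09:32–10:49, 20:05–22:38.
Second set merges to 09:53–16:01, 22:22–22:46.
A \ B = 09:32–09:53, 20:05–22:22.
B \ A = 10:49–16:01, 22:38–22:46.
Union of the two gives the symmetric difference.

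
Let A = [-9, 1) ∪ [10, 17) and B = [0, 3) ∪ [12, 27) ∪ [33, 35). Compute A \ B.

[-9, 1) \ B = [-9, 0).
[10, 17) \ B = [10, 12).

[-9, 0) ∪ [10, 12)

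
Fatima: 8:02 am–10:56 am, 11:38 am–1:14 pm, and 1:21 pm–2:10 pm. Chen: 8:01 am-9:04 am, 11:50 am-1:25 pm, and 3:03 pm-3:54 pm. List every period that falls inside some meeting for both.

8:02 am–9:04 am, 11:50 am–1:14 pm, 1:21 pm–1:25 pm

8:02 am–10:56 am overlaps B on 8:02 am–9:04 am.
11:38 am–1:14 pm overlaps B on 11:50 am–1:14 pm.
1:21 pm–2:10 pm overlaps B on 1:21 pm–1:25 pm.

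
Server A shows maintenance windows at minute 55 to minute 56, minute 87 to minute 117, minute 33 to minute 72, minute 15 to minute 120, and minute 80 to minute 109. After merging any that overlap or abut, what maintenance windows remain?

minute 15 to minute 120

Sort by start: minute 15 to minute 120, minute 33 to minute 72, minute 55 to minute 56, minute 80 to minute 109, minute 87 to minute 117.
minute 33 to minute 72 overlaps/touches minute 15 to minute 120 → extend to minute 15 to minute 120.
minute 55 to minute 56 overlaps/touches minute 15 to minute 120 → extend to minute 15 to minute 120.
minute 80 to minute 109 overlaps/touches minute 15 to minute 120 → extend to minute 15 to minute 120.
minute 87 to minute 117 overlaps/touches minute 15 to minute 120 → extend to minute 15 to minute 120.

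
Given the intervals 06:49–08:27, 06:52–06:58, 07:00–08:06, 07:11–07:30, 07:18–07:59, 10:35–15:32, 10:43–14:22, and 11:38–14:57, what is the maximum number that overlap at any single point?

4

Sweep endpoints in order; track running count of active intervals.
Peak of 4 reached at 07:18.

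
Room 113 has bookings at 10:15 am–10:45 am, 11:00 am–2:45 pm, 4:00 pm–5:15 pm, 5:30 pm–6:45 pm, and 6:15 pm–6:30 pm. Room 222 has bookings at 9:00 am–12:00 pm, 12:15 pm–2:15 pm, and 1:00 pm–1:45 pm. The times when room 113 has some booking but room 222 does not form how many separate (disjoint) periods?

A, merged: 10:15 am–10:45 am, 11:00 am–2:45 pm, 4:00 pm–5:15 pm, 5:30 pm–6:45 pm.
B, merged: 9:00 am–12:00 pm, 12:15 pm–2:15 pm.
A \ B = 12:00 pm–12:15 pm, 2:15 pm–2:45 pm, 4:00 pm–5:15 pm, 5:30 pm–6:45 pm.
That is 4 disjoint pieces.

4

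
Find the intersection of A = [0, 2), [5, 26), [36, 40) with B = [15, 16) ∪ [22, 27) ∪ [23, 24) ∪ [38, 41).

B, merged: [15, 16), [22, 27), [38, 41).
[0, 2) meets no B interval.
[5, 26) ∩ B → [15, 16), [22, 26).
[36, 40) ∩ B → [38, 40).

[15, 16) ∪ [22, 26) ∪ [38, 40)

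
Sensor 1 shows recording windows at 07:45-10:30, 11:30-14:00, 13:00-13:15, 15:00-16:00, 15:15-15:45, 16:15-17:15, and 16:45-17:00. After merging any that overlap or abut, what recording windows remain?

11:30-14:00 is disjoint → start new block.
13:00-13:15 overlaps/touches 11:30-14:00 → extend to 11:30-14:00.
15:00-16:00 is disjoint → start new block.
15:15-15:45 overlaps/touches 15:00-16:00 → extend to 15:00-16:00.
16:15-17:15 is disjoint → start new block.
16:45-17:00 overlaps/touches 16:15-17:15 → extend to 16:15-17:15.

07:45-10:30, 11:30-14:00, 15:00-16:00, 16:15-17:15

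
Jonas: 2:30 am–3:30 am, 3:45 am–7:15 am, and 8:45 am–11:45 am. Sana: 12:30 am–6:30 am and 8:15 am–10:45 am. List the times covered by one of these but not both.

12:30 am–2:30 am, 3:30 am–3:45 am, 6:30 am–7:15 am, 8:15 am–8:45 am, 10:45 am–11:45 am

A but not B: 6:30 am–7:15 am, 10:45 am–11:45 am.
B but not A: 12:30 am–2:30 am, 3:30 am–3:45 am, 8:15 am–8:45 am.
Combining gives A △ B.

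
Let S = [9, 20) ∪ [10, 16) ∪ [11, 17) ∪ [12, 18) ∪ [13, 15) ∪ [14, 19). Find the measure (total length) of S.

Merged: [9, 20).
Length: 11.

11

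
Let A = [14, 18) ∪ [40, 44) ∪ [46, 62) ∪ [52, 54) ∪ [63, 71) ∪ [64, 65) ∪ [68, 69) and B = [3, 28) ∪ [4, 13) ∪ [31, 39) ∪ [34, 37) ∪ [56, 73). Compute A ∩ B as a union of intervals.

[14, 18) ∪ [56, 62) ∪ [63, 71)

First set merges to [14, 18), [40, 44), [46, 62), [63, 71).
Second set merges to [3, 28), [31, 39), [56, 73).
[14, 18) meets the second set on [14, 18).
[40, 44): no overlap with the second set.
[46, 62) meets the second set on [56, 62).
[63, 71) meets the second set on [63, 71).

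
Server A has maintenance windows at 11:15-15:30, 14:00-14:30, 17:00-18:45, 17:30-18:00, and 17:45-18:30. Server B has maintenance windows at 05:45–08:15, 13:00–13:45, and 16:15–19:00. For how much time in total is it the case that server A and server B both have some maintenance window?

A, merged: 11:15-15:30, 17:00-18:45.
A ∩ B = 13:00-13:45, 17:00-18:45.
Total: 45 min + 1 h 45 min = 2 h 30 min.

2 h 30 min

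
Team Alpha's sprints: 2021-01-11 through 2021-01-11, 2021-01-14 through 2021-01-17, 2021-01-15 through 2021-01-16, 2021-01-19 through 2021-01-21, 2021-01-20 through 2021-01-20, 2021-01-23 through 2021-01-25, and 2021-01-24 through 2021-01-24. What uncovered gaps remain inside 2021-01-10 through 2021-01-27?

2021-01-10 through 2021-01-10, 2021-01-12 through 2021-01-13, 2021-01-18 through 2021-01-18, 2021-01-22 through 2021-01-22, 2021-01-26 through 2021-01-27

After merging, the occupied span is 2021-01-11 through 2021-01-11, 2021-01-14 through 2021-01-17, 2021-01-19 through 2021-01-21, 2021-01-23 through 2021-01-25.
Gaps within 2021-01-10 through 2021-01-27: 2021-01-10 through 2021-01-10, 2021-01-12 through 2021-01-13, 2021-01-18 through 2021-01-18, 2021-01-22 through 2021-01-22, 2021-01-26 through 2021-01-27.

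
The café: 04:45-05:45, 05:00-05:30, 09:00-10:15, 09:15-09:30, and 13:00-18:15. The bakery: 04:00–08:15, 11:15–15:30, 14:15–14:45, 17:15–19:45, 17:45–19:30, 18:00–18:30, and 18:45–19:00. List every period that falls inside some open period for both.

04:45-05:45, 13:00-15:30, 17:15-18:15

First set merges to 04:45-05:45, 09:00-10:15, 13:00-18:15.
Second set merges to 04:00-08:15, 11:15-15:30, 17:15-19:45.
04:45-05:45 meets the second set on 04:45-05:45.
09:00-10:15: no overlap with the second set.
13:00-18:15 meets the second set on 13:00-15:30, 17:15-18:15.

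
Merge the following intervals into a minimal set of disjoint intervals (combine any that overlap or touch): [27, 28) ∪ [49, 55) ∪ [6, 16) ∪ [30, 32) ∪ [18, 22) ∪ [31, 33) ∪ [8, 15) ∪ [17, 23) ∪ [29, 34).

[6, 16) ∪ [17, 23) ∪ [27, 28) ∪ [29, 34) ∪ [49, 55)

Sort by start: [6, 16), [8, 15), [17, 23), [18, 22), [27, 28), [29, 34), [30, 32), [31, 33), [49, 55).
[8, 15) overlaps/touches [6, 16) → extend to [6, 16).
[17, 23) is disjoint → start new block.
[18, 22) overlaps/touches [17, 23) → extend to [17, 23).
[27, 28) is disjoint → start new block.
[29, 34) is disjoint → start new block.
[30, 32) overlaps/touches [29, 34) → extend to [29, 34).
[31, 33) overlaps/touches [29, 34) → extend to [29, 34).
[49, 55) is disjoint → start new block.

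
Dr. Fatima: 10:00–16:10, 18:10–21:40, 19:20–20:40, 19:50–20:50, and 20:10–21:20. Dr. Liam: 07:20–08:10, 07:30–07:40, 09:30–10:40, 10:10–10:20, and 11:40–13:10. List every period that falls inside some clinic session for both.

A, merged: 10:00–16:10, 18:10–21:40.
B, merged: 07:20–08:10, 09:30–10:40, 11:40–13:10.
10:00–16:10 ∩ B → 10:00–10:40, 11:40–13:10.
18:10–21:40 meets no B interval.

10:00–10:40, 11:40–13:10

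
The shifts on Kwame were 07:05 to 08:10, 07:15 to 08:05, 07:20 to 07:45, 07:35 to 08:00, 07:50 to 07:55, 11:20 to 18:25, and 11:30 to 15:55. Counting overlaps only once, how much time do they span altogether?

8 h 10 min

Merged: 07:05-08:10, 11:20-18:25.
Lengths: 1 h 5 min + 7 h 5 min = 8 h 10 min.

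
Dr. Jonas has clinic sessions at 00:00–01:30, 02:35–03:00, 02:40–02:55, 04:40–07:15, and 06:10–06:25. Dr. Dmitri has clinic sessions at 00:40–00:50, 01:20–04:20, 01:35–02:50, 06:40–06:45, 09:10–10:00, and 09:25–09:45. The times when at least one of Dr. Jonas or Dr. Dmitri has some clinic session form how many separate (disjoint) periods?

First set merges to 00:00–01:30, 02:35–03:00, 04:40–07:15.
Second set merges to 00:40–00:50, 01:20–04:20, 06:40–06:45, 09:10–10:00.
A ∪ B = 00:00–04:20, 04:40–07:15, 09:10–10:00.
That is 3 disjoint pieces.

3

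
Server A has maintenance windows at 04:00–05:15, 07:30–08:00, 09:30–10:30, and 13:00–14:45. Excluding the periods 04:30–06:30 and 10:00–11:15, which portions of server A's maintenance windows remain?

04:00-04:30, 07:30-08:00, 09:30-10:00, 13:00-14:45

04:00-05:15 \ B = 04:00-04:30.
07:30-08:00: nothing removed.
09:30-10:30 \ B = 09:30-10:00.
13:00-14:45: nothing removed.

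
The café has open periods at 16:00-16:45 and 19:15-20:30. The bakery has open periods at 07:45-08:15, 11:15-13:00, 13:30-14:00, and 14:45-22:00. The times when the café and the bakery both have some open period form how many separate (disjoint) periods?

2

A ∩ B = 16:00-16:45, 19:15-20:30.
That is 2 disjoint pieces.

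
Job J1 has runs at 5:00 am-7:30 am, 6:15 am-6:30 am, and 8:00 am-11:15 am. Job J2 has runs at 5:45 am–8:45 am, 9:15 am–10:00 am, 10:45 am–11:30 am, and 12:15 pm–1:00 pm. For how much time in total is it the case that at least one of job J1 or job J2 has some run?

7 h 15 min

Merge the first list: 5:00 am–7:30 am, 8:00 am–11:15 am.
A ∪ B = 5:00 am–11:30 am, 12:15 pm–1:00 pm.
Total: 6 h 30 min + 45 min = 7 h 15 min.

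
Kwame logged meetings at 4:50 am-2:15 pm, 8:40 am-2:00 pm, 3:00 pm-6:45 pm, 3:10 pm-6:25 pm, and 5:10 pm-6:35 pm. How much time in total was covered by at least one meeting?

13 h 10 min

Merged: 4:50 am-2:15 pm, 3:00 pm-6:45 pm.
Lengths: 9 h 25 min + 3 h 45 min = 13 h 10 min.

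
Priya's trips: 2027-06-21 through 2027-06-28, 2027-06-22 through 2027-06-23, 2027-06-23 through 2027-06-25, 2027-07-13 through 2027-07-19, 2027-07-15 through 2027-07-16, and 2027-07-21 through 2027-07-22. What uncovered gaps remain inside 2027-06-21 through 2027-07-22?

2027-06-29 through 2027-07-12, 2027-07-20 through 2027-07-20

Covered (merged): 2027-06-21 through 2027-06-28, 2027-07-13 through 2027-07-19, 2027-07-21 through 2027-07-22.
Uncovered inside 2027-06-21 through 2027-07-22: 2027-06-29 through 2027-07-12, 2027-07-20 through 2027-07-20.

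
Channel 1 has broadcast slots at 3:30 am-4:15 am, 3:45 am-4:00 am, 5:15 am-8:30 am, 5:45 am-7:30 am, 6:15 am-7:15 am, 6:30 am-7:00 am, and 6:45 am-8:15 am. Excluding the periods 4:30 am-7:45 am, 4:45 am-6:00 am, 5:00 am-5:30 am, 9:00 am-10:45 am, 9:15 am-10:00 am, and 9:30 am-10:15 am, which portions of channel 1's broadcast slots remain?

3:30 am–4:15 am, 7:45 am–8:30 am

A, merged: 3:30 am–4:15 am, 5:15 am–8:30 am.
B, merged: 4:30 am–7:45 am, 9:00 am–10:45 am.
3:30 am–4:15 am: no B overlap → unchanged.
5:15 am–8:30 am minus B → 7:45 am–8:30 am.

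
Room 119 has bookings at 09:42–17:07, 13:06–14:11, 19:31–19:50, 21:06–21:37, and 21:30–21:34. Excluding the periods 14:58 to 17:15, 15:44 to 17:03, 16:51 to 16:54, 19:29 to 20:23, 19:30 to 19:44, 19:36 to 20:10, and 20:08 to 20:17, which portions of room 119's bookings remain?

First set merges to 09:42-17:07, 19:31-19:50, 21:06-21:37.
Second set merges to 14:58-17:15, 19:29-20:23.
09:42-17:07 with B removed leaves 09:42-14:58.
19:31-19:50 lies entirely inside B → drops out.
21:06-21:37 is untouched.

09:42-14:58, 21:06-21:37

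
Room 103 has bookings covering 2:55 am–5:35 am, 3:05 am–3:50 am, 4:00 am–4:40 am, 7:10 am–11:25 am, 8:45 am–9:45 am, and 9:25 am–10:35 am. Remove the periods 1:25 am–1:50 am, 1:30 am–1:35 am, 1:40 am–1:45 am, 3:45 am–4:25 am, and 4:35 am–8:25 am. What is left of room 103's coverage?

Merge the first list: 2:55 am–5:35 am, 7:10 am–11:25 am.
Merge the second list: 1:25 am–1:50 am, 3:45 am–4:25 am, 4:35 am–8:25 am.
2:55 am–5:35 am minus B → 2:55 am–3:45 am, 4:25 am–4:35 am.
7:10 am–11:25 am minus B → 8:25 am–11:25 am.

2:55 am–3:45 am, 4:25 am–4:35 am, 8:25 am–11:25 am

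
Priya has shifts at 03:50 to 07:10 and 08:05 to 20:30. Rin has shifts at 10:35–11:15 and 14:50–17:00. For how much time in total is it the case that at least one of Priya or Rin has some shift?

A ∪ B = 03:50–07:10, 08:05–20:30.
Total: 3 h 20 min + 12 h 25 min = 15 h 45 min.

15 h 45 min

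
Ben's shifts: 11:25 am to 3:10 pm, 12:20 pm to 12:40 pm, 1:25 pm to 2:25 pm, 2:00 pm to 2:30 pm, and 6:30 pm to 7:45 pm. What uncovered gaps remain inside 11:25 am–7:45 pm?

Covered (merged): 11:25 am-3:10 pm, 6:30 pm-7:45 pm.
Uncovered inside 11:25 am-7:45 pm: 3:10 pm-6:30 pm.

3:10 pm-6:30 pm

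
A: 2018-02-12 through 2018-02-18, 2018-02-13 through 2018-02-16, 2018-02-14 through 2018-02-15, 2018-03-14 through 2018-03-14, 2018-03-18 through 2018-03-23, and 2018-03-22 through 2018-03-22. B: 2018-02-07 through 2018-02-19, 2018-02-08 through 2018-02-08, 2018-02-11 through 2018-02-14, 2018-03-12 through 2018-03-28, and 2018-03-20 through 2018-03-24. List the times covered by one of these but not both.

A, merged: 2018-02-12 through 2018-02-18, 2018-03-14 through 2018-03-14, 2018-03-18 through 2018-03-23.
B, merged: 2018-02-07 through 2018-02-19, 2018-03-12 through 2018-03-28.
Only in the first: none.
Only in the second: 2018-02-07 through 2018-02-11, 2018-02-19 through 2018-02-19, 2018-03-12 through 2018-03-13, 2018-03-15 through 2018-03-17, 2018-03-24 through 2018-03-28.
Together these are the periods covered by exactly one.

2018-02-07 through 2018-02-11, 2018-02-19 through 2018-02-19, 2018-03-12 through 2018-03-13, 2018-03-15 through 2018-03-17, 2018-03-24 through 2018-03-28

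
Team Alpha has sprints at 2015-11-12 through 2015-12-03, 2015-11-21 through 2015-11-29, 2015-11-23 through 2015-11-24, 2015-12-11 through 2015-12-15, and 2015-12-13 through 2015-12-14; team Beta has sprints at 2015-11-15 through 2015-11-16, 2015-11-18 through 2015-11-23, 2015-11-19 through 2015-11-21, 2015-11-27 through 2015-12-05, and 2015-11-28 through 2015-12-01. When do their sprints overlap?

A, merged: 2015-11-12 through 2015-12-03, 2015-12-11 through 2015-12-15.
B, merged: 2015-11-15 through 2015-11-16, 2015-11-18 through 2015-11-23, 2015-11-27 through 2015-12-05.
2015-11-12 through 2015-12-03 meets the second set on 2015-11-15 through 2015-11-16, 2015-11-18 through 2015-11-23, 2015-11-27 through 2015-12-03.
2015-12-11 through 2015-12-15: no overlap with the second set.

2015-11-15 through 2015-11-16, 2015-11-18 through 2015-11-23, 2015-11-27 through 2015-12-03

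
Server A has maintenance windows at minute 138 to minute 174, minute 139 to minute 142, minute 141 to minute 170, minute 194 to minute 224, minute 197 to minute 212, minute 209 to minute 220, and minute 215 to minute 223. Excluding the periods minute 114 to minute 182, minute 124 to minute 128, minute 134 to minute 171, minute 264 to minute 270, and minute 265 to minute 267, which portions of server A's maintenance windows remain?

Merge the first list: minute 138 to minute 174, minute 194 to minute 224.
Merge the second list: minute 114 to minute 182, minute 264 to minute 270.
minute 138 to minute 174 lies entirely inside B → drops out.
minute 194 to minute 224 is untouched.

minute 194 to minute 224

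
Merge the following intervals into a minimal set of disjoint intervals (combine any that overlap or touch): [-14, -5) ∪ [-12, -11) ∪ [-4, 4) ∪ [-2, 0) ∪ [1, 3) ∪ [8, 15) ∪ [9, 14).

[-12, -11) overlaps/touches [-14, -5) → extend to [-14, -5).
[-4, 4) is disjoint → start new block.
[-2, 0) overlaps/touches [-4, 4) → extend to [-4, 4).
[1, 3) overlaps/touches [-4, 4) → extend to [-4, 4).
[8, 15) is disjoint → start new block.
[9, 14) overlaps/touches [8, 15) → extend to [8, 15).

[-14, -5) ∪ [-4, 4) ∪ [8, 15)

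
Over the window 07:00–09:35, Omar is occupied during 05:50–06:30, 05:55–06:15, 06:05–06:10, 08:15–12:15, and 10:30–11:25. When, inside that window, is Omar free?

07:00-08:15

The merged coverage is 05:50-06:30, 08:15-12:15.
Gaps within 07:00-09:35: 07:00-08:15.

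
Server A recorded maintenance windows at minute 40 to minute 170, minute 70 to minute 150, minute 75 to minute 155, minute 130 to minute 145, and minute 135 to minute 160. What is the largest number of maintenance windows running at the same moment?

At minute 135, 5 of the intervals are simultaneously active.
No point has more.

5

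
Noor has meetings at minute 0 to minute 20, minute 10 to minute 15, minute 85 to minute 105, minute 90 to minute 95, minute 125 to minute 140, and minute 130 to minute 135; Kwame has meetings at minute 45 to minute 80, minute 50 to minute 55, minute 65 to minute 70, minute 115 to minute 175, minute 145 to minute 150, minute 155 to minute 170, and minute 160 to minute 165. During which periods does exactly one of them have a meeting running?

First set merges to minute 0 to minute 20, minute 85 to minute 105, minute 125 to minute 140.
Second set merges to minute 45 to minute 80, minute 115 to minute 175.
A \ B = minute 0 to minute 20, minute 85 to minute 105.
B \ A = minute 45 to minute 80, minute 115 to minute 125, minute 140 to minute 175.
Union of the two gives the symmetric difference.

minute 0 to minute 20, minute 45 to minute 80, minute 85 to minute 105, minute 115 to minute 125, minute 140 to minute 175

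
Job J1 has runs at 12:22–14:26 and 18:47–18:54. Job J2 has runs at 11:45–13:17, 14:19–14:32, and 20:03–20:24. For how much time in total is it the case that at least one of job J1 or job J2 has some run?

3 h 15 min

A ∪ B = 11:45–14:32, 18:47–18:54, 20:03–20:24.
Total: 2 h 47 min + 7 min + 21 min = 3 h 15 min.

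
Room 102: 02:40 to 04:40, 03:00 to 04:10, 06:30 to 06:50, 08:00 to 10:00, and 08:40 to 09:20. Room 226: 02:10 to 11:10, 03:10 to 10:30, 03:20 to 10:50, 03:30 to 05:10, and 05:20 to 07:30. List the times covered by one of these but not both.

02:10–02:40, 04:40–06:30, 06:50–08:00, 10:00–11:10

A, merged: 02:40–04:40, 06:30–06:50, 08:00–10:00.
B, merged: 02:10–11:10.
Only in the first: none.
Only in the second: 02:10–02:40, 04:40–06:30, 06:50–08:00, 10:00–11:10.
Together these are the periods covered by exactly one.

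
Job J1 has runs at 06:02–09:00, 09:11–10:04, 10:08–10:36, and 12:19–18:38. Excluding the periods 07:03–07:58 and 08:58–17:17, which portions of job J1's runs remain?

06:02–09:00 minus B → 06:02–07:03, 07:58–08:58.
09:11–10:04: fully covered by B → removed.
10:08–10:36: fully covered by B → removed.
12:19–18:38 minus B → 17:17–18:38.

06:02–07:03, 07:58–08:58, 17:17–18:38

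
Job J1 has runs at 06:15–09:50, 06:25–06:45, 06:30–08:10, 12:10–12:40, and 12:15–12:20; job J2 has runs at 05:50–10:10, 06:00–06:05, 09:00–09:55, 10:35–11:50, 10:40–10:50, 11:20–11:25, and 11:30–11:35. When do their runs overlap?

Merge the first list: 06:15-09:50, 12:10-12:40.
Merge the second list: 05:50-10:10, 10:35-11:50.
06:15-09:50 ∩ B → 06:15-09:50.
12:10-12:40 meets no B interval.

06:15-09:50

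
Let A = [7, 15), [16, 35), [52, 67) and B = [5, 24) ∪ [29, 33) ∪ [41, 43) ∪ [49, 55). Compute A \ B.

[7, 15) lies entirely inside B → drops out.
[16, 35) with B removed leaves [24, 29), [33, 35).
[52, 67) with B removed leaves [55, 67).

[24, 29) ∪ [33, 35) ∪ [55, 67)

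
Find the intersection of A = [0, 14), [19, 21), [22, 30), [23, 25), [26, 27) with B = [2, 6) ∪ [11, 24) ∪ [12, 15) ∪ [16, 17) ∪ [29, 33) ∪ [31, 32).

Merge the first list: [0, 14), [19, 21), [22, 30).
Merge the second list: [2, 6), [11, 24), [29, 33).
[0, 14) overlaps B on [2, 6), [11, 14).
[19, 21) overlaps B on [19, 21).
[22, 30) overlaps B on [22, 24), [29, 30).

[2, 6) ∪ [11, 14) ∪ [19, 21) ∪ [22, 24) ∪ [29, 30)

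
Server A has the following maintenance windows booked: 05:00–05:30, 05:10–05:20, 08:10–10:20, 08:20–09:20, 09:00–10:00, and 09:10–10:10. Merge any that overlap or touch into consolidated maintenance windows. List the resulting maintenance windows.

05:00–05:30, 08:10–10:20

05:10–05:20 overlaps/touches 05:00–05:30 → extend to 05:00–05:30.
08:10–10:20 is disjoint → start new block.
08:20–09:20 overlaps/touches 08:10–10:20 → extend to 08:10–10:20.
09:00–10:00 overlaps/touches 08:10–10:20 → extend to 08:10–10:20.
09:10–10:10 overlaps/touches 08:10–10:20 → extend to 08:10–10:20.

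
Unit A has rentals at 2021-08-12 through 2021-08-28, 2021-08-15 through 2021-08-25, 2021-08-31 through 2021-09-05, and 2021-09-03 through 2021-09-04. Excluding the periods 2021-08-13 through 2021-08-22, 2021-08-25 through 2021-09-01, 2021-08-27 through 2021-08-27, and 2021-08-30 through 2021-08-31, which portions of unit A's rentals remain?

2021-08-12 through 2021-08-12, 2021-08-23 through 2021-08-24, 2021-09-02 through 2021-09-05

A, merged: 2021-08-12 through 2021-08-28, 2021-08-31 through 2021-09-05.
B, merged: 2021-08-13 through 2021-08-22, 2021-08-25 through 2021-09-01.
2021-08-12 through 2021-08-28 with B removed leaves 2021-08-12 through 2021-08-12, 2021-08-23 through 2021-08-24.
2021-08-31 through 2021-09-05 with B removed leaves 2021-09-02 through 2021-09-05.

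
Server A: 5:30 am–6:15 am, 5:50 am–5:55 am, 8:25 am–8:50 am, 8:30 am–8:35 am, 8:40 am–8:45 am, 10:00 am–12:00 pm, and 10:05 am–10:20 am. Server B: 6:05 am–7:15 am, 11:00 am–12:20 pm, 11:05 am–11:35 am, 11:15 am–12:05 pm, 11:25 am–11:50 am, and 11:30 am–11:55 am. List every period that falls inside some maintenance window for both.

A, merged: 5:30 am–6:15 am, 8:25 am–8:50 am, 10:00 am–12:00 pm.
B, merged: 6:05 am–7:15 am, 11:00 am–12:20 pm.
5:30 am–6:15 am ∩ B → 6:05 am–6:15 am.
8:25 am–8:50 am meets no B interval.
10:00 am–12:00 pm ∩ B → 11:00 am–12:00 pm.

6:05 am–6:15 am, 11:00 am–12:00 pm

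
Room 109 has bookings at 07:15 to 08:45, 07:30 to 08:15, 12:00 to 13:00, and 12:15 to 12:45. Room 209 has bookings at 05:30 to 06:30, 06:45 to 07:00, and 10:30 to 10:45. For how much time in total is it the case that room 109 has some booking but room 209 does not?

Merge the first list: 07:15–08:45, 12:00–13:00.
A \ B = 07:15–08:45, 12:00–13:00.
Total: 1 h 30 min + 1 h = 2 h 30 min.

2 h 30 min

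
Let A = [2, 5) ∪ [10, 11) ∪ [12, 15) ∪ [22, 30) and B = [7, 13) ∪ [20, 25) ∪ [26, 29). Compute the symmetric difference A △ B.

Only in the first: [2, 5), [13, 15), [25, 26), [29, 30).
Only in the second: [7, 10), [11, 12), [20, 22).
Together these are the periods covered by exactly one.

[2, 5) ∪ [7, 10) ∪ [11, 12) ∪ [13, 15) ∪ [20, 22) ∪ [25, 26) ∪ [29, 30)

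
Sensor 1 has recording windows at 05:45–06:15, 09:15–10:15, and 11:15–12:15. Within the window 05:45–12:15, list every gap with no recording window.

06:15–09:15, 10:15–11:15

The merged coverage is 05:45–06:15, 09:15–10:15, 11:15–12:15.
Complement within 05:45–12:15: 06:15–09:15, 10:15–11:15.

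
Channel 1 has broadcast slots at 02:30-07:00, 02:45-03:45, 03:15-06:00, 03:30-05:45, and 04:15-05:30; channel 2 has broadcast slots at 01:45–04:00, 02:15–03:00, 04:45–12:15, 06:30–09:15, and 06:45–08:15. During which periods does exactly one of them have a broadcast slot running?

A, merged: 02:30–07:00.
B, merged: 01:45–04:00, 04:45–12:15.
A \ B = 04:00–04:45.
B \ A = 01:45–02:30, 07:00–12:15.
Union of the two gives the symmetric difference.

01:45–02:30, 04:00–04:45, 07:00–12:15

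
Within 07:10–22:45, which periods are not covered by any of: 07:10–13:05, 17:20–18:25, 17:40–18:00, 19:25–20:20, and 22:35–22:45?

The merged coverage is 07:10-13:05, 17:20-18:25, 19:25-20:20, 22:35-22:45.
Uncovered inside 07:10-22:45: 13:05-17:20, 18:25-19:25, 20:20-22:35.

13:05-17:20, 18:25-19:25, 20:20-22:35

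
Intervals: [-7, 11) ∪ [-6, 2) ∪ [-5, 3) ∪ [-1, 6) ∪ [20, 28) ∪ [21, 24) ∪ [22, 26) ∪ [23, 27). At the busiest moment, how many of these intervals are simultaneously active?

4

At -1, 4 of the intervals are simultaneously active.
No point has more.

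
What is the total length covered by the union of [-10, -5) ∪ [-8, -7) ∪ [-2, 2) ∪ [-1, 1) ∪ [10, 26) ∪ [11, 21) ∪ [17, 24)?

25

Merged: [-10, -5), [-2, 2), [10, 26).
Lengths: 5 + 4 + 16 = 25.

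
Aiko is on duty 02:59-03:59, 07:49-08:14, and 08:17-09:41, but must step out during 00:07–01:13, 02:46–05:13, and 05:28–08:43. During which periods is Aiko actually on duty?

02:59–03:59: fully covered by B → removed.
07:49–08:14: fully covered by B → removed.
08:17–09:41 minus B → 08:43–09:41.

08:43–09:41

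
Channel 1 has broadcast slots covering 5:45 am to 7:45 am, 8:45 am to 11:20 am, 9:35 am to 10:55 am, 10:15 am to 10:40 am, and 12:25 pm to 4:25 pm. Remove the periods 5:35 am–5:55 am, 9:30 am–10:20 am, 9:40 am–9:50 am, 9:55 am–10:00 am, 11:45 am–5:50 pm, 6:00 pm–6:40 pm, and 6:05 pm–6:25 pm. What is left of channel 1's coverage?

First set merges to 5:45 am-7:45 am, 8:45 am-11:20 am, 12:25 pm-4:25 pm.
Second set merges to 5:35 am-5:55 am, 9:30 am-10:20 am, 11:45 am-5:50 pm, 6:00 pm-6:40 pm.
5:45 am-7:45 am with B removed leaves 5:55 am-7:45 am.
8:45 am-11:20 am with B removed leaves 8:45 am-9:30 am, 10:20 am-11:20 am.
12:25 pm-4:25 pm lies entirely inside B → drops out.

5:55 am-7:45 am, 8:45 am-9:30 am, 10:20 am-11:20 am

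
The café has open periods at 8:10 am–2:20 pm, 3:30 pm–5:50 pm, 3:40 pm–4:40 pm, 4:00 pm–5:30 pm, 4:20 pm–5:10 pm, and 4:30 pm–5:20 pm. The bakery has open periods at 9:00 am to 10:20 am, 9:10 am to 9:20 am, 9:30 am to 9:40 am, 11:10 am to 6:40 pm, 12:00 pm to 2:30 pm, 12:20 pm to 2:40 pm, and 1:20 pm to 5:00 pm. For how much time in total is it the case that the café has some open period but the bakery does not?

First set merges to 8:10 am–2:20 pm, 3:30 pm–5:50 pm.
Second set merges to 9:00 am–10:20 am, 11:10 am–6:40 pm.
A \ B = 8:10 am–9:00 am, 10:20 am–11:10 am.
Total: 50 min + 50 min = 1 h 40 min.

1 h 40 min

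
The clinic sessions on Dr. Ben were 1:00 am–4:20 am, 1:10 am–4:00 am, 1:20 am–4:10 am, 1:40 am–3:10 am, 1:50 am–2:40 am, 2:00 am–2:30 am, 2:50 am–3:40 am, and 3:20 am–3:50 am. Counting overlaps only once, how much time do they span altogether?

Merged: 1:00 am-4:20 am.
Length: 3 h 20 min.

3 h 20 min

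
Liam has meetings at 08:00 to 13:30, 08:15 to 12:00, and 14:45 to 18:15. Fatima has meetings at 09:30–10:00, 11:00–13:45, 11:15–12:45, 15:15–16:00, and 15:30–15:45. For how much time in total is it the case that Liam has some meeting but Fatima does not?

5 h 15 min

Merge the first list: 08:00–13:30, 14:45–18:15.
Merge the second list: 09:30–10:00, 11:00–13:45, 15:15–16:00.
A \ B = 08:00–09:30, 10:00–11:00, 14:45–15:15, 16:00–18:15.
Total: 1 h 30 min + 1 h + 30 min + 2 h 15 min = 5 h 15 min.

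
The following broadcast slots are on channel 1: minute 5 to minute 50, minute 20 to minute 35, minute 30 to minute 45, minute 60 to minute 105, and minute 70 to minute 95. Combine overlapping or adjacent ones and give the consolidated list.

minute 20 to minute 35 overlaps/touches minute 5 to minute 50 → extend to minute 5 to minute 50.
minute 30 to minute 45 overlaps/touches minute 5 to minute 50 → extend to minute 5 to minute 50.
minute 60 to minute 105 is disjoint → start new block.
minute 70 to minute 95 overlaps/touches minute 60 to minute 105 → extend to minute 60 to minute 105.

minute 5 to minute 50, minute 60 to minute 105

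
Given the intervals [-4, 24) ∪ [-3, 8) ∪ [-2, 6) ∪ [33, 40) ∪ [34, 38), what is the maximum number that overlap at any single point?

3

At -2, 3 of the intervals are simultaneously active.
No point has more.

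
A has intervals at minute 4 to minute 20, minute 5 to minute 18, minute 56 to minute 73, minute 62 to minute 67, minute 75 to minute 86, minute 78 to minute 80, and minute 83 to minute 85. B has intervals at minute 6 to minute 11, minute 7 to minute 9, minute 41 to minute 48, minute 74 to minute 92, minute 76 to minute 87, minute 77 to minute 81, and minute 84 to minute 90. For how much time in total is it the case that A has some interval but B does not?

28 minutes

First set merges to minute 4 to minute 20, minute 56 to minute 73, minute 75 to minute 86.
Second set merges to minute 6 to minute 11, minute 41 to minute 48, minute 74 to minute 92.
A \ B = minute 4 to minute 6, minute 11 to minute 20, minute 56 to minute 73.
Total: 2 minutes + 9 minutes + 17 minutes = 28 minutes.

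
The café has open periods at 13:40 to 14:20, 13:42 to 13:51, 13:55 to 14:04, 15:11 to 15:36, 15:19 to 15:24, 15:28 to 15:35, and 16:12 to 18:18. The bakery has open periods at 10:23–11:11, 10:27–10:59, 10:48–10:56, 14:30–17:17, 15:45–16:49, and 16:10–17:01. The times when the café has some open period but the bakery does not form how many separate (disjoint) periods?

Merge the first list: 13:40–14:20, 15:11–15:36, 16:12–18:18.
Merge the second list: 10:23–11:11, 14:30–17:17.
A \ B = 13:40–14:20, 17:17–18:18.
That is 2 disjoint pieces.

2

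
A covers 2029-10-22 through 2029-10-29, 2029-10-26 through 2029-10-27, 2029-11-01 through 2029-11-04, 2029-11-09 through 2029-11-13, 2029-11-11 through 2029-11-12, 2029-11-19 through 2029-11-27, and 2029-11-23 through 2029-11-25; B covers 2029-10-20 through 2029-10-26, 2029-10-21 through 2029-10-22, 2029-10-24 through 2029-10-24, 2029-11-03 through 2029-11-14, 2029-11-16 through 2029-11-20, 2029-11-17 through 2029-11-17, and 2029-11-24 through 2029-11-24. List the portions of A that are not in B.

First set merges to 2029-10-22 through 2029-10-29, 2029-11-01 through 2029-11-04, 2029-11-09 through 2029-11-13, 2029-11-19 through 2029-11-27.
Second set merges to 2029-10-20 through 2029-10-26, 2029-11-03 through 2029-11-14, 2029-11-16 through 2029-11-20, 2029-11-24 through 2029-11-24.
2029-10-22 through 2029-10-29 with B removed leaves 2029-10-27 through 2029-10-29.
2029-11-01 through 2029-11-04 with B removed leaves 2029-11-01 through 2029-11-02.
2029-11-09 through 2029-11-13 lies entirely inside B → drops out.
2029-11-19 through 2029-11-27 with B removed leaves 2029-11-21 through 2029-11-23, 2029-11-25 through 2029-11-27.

2029-10-27 through 2029-10-29, 2029-11-01 through 2029-11-02, 2029-11-21 through 2029-11-23, 2029-11-25 through 2029-11-27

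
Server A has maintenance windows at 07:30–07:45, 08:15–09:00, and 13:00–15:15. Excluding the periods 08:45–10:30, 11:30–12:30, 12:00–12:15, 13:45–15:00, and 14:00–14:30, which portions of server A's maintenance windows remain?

07:30–07:45, 08:15–08:45, 13:00–13:45, 15:00–15:15

B, merged: 08:45–10:30, 11:30–12:30, 13:45–15:00.
07:30–07:45: nothing removed.
08:15–09:00 \ B = 08:15–08:45.
13:00–15:15 \ B = 13:00–13:45, 15:00–15:15.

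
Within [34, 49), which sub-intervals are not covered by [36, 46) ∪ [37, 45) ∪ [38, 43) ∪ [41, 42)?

[34, 36) ∪ [46, 49)

After merging, the occupied span is [36, 46).
Uncovered inside [34, 49): [34, 36), [46, 49).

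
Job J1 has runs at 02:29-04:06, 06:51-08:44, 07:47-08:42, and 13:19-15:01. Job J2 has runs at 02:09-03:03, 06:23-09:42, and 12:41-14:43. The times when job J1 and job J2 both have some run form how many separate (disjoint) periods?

A, merged: 02:29–04:06, 06:51–08:44, 13:19–15:01.
A ∩ B = 02:29–03:03, 06:51–08:44, 13:19–14:43.
That is 3 disjoint pieces.

3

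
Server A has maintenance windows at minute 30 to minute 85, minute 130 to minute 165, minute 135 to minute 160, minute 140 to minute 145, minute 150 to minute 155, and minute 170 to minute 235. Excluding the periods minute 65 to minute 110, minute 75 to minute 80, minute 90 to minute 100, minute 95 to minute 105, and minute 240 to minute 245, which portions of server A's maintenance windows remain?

First set merges to minute 30 to minute 85, minute 130 to minute 165, minute 170 to minute 235.
Second set merges to minute 65 to minute 110, minute 240 to minute 245.
minute 30 to minute 85 \ B = minute 30 to minute 65.
minute 130 to minute 165: nothing removed.
minute 170 to minute 235: nothing removed.

minute 30 to minute 65, minute 130 to minute 165, minute 170 to minute 235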